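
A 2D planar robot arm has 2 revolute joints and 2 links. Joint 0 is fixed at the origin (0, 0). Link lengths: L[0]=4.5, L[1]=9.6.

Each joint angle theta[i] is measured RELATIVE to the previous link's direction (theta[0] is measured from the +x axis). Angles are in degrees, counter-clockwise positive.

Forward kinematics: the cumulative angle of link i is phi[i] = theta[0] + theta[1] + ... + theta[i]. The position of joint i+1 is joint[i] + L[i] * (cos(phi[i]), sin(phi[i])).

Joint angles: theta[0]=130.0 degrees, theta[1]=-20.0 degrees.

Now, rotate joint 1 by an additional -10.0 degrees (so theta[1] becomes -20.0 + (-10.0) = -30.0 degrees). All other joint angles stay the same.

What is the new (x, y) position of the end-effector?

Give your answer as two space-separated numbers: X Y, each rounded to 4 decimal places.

joint[0] = (0.0000, 0.0000)  (base)
link 0: phi[0] = 130 = 130 deg
  cos(130 deg) = -0.6428, sin(130 deg) = 0.7660
  joint[1] = (0.0000, 0.0000) + 4.5 * (-0.6428, 0.7660) = (0.0000 + -2.8925, 0.0000 + 3.4472) = (-2.8925, 3.4472)
link 1: phi[1] = 130 + -30 = 100 deg
  cos(100 deg) = -0.1736, sin(100 deg) = 0.9848
  joint[2] = (-2.8925, 3.4472) + 9.6 * (-0.1736, 0.9848) = (-2.8925 + -1.6670, 3.4472 + 9.4542) = (-4.5596, 12.9014)
End effector: (-4.5596, 12.9014)

Answer: -4.5596 12.9014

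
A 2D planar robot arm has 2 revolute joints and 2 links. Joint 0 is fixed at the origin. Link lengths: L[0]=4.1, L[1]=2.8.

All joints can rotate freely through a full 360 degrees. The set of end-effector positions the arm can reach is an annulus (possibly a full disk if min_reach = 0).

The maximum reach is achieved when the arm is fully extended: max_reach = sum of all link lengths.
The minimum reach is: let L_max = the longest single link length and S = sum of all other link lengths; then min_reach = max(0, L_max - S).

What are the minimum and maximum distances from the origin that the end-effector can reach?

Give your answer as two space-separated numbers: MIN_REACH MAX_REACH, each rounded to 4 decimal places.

Link lengths: [4.1, 2.8]
max_reach = 4.1 + 2.8 = 6.9
L_max = max([4.1, 2.8]) = 4.1
S (sum of others) = 6.9 - 4.1 = 2.8
min_reach = max(0, 4.1 - 2.8) = max(0, 1.3) = 1.3

Answer: 1.3000 6.9000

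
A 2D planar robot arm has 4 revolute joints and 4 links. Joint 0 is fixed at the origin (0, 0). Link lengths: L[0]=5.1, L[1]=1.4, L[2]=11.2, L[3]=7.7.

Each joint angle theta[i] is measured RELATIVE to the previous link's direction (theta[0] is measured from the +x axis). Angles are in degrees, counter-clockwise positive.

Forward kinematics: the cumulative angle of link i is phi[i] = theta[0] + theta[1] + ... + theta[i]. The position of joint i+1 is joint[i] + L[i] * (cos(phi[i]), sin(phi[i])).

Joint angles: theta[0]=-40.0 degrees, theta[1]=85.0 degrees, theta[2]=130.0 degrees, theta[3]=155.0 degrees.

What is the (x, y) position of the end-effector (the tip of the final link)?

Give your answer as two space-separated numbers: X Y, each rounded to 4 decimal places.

Answer: 0.4078 -5.1621

Derivation:
joint[0] = (0.0000, 0.0000)  (base)
link 0: phi[0] = -40 = -40 deg
  cos(-40 deg) = 0.7660, sin(-40 deg) = -0.6428
  joint[1] = (0.0000, 0.0000) + 5.1 * (0.7660, -0.6428) = (0.0000 + 3.9068, 0.0000 + -3.2782) = (3.9068, -3.2782)
link 1: phi[1] = -40 + 85 = 45 deg
  cos(45 deg) = 0.7071, sin(45 deg) = 0.7071
  joint[2] = (3.9068, -3.2782) + 1.4 * (0.7071, 0.7071) = (3.9068 + 0.9899, -3.2782 + 0.9899) = (4.8968, -2.2883)
link 2: phi[2] = -40 + 85 + 130 = 175 deg
  cos(175 deg) = -0.9962, sin(175 deg) = 0.0872
  joint[3] = (4.8968, -2.2883) + 11.2 * (-0.9962, 0.0872) = (4.8968 + -11.1574, -2.2883 + 0.9761) = (-6.2606, -1.3121)
link 3: phi[3] = -40 + 85 + 130 + 155 = 330 deg
  cos(330 deg) = 0.8660, sin(330 deg) = -0.5000
  joint[4] = (-6.2606, -1.3121) + 7.7 * (0.8660, -0.5000) = (-6.2606 + 6.6684, -1.3121 + -3.8500) = (0.4078, -5.1621)
End effector: (0.4078, -5.1621)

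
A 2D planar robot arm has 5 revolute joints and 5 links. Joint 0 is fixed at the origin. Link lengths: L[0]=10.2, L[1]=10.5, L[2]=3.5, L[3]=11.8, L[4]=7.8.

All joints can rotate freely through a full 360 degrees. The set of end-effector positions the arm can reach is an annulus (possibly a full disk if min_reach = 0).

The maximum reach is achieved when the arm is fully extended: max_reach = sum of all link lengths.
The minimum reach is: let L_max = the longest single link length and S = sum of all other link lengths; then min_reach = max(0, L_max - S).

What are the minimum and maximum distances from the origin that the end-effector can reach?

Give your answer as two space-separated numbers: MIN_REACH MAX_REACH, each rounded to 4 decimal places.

Answer: 0.0000 43.8000

Derivation:
Link lengths: [10.2, 10.5, 3.5, 11.8, 7.8]
max_reach = 10.2 + 10.5 + 3.5 + 11.8 + 7.8 = 43.8
L_max = max([10.2, 10.5, 3.5, 11.8, 7.8]) = 11.8
S (sum of others) = 43.8 - 11.8 = 32
min_reach = max(0, 11.8 - 32) = max(0, -20.2) = 0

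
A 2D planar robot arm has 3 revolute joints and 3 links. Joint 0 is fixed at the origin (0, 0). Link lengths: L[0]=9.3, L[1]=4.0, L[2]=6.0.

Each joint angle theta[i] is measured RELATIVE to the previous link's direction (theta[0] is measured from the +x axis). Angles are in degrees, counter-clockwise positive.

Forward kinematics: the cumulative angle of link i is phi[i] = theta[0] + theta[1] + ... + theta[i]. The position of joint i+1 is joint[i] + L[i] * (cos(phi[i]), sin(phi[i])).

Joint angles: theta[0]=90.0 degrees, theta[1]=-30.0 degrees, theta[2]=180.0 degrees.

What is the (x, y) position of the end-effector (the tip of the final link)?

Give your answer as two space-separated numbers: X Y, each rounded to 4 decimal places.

joint[0] = (0.0000, 0.0000)  (base)
link 0: phi[0] = 90 = 90 deg
  cos(90 deg) = 0.0000, sin(90 deg) = 1.0000
  joint[1] = (0.0000, 0.0000) + 9.3 * (0.0000, 1.0000) = (0.0000 + 0.0000, 0.0000 + 9.3000) = (0.0000, 9.3000)
link 1: phi[1] = 90 + -30 = 60 deg
  cos(60 deg) = 0.5000, sin(60 deg) = 0.8660
  joint[2] = (0.0000, 9.3000) + 4 * (0.5000, 0.8660) = (0.0000 + 2.0000, 9.3000 + 3.4641) = (2.0000, 12.7641)
link 2: phi[2] = 90 + -30 + 180 = 240 deg
  cos(240 deg) = -0.5000, sin(240 deg) = -0.8660
  joint[3] = (2.0000, 12.7641) + 6 * (-0.5000, -0.8660) = (2.0000 + -3.0000, 12.7641 + -5.1962) = (-1.0000, 7.5679)
End effector: (-1.0000, 7.5679)

Answer: -1.0000 7.5679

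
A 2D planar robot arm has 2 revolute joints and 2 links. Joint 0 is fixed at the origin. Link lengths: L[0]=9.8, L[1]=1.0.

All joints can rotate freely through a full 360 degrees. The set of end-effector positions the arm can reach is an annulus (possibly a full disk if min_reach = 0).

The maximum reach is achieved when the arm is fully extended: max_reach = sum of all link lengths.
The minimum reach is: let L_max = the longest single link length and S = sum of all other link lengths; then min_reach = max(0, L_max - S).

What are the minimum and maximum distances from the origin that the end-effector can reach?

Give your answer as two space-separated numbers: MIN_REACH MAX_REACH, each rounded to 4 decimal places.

Answer: 8.8000 10.8000

Derivation:
Link lengths: [9.8, 1.0]
max_reach = 9.8 + 1 = 10.8
L_max = max([9.8, 1.0]) = 9.8
S (sum of others) = 10.8 - 9.8 = 1
min_reach = max(0, 9.8 - 1) = max(0, 8.8) = 8.8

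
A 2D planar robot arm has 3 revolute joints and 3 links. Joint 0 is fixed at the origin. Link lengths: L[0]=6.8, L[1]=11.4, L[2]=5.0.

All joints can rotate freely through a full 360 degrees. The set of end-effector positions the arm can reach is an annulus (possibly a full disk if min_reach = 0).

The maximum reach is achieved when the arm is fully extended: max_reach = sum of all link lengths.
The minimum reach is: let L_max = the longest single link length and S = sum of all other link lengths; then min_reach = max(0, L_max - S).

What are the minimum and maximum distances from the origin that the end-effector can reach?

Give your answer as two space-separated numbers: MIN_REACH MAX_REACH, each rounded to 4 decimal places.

Answer: 0.0000 23.2000

Derivation:
Link lengths: [6.8, 11.4, 5.0]
max_reach = 6.8 + 11.4 + 5 = 23.2
L_max = max([6.8, 11.4, 5.0]) = 11.4
S (sum of others) = 23.2 - 11.4 = 11.8
min_reach = max(0, 11.4 - 11.8) = max(0, -0.4) = 0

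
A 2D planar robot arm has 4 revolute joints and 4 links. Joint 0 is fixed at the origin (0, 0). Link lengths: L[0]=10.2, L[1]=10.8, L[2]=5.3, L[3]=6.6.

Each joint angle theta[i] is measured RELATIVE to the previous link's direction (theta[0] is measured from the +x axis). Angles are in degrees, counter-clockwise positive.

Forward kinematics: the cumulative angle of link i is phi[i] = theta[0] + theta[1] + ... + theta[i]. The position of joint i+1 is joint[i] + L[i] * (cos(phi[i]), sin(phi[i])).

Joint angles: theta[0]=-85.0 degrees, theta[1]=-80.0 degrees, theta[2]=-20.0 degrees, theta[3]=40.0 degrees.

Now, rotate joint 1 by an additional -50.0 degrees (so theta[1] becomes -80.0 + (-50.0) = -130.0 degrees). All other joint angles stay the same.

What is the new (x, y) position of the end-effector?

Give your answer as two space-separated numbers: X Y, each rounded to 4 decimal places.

Answer: -17.3729 2.0832

Derivation:
joint[0] = (0.0000, 0.0000)  (base)
link 0: phi[0] = -85 = -85 deg
  cos(-85 deg) = 0.0872, sin(-85 deg) = -0.9962
  joint[1] = (0.0000, 0.0000) + 10.2 * (0.0872, -0.9962) = (0.0000 + 0.8890, 0.0000 + -10.1612) = (0.8890, -10.1612)
link 1: phi[1] = -85 + -130 = -215 deg
  cos(-215 deg) = -0.8192, sin(-215 deg) = 0.5736
  joint[2] = (0.8890, -10.1612) + 10.8 * (-0.8192, 0.5736) = (0.8890 + -8.8468, -10.1612 + 6.1946) = (-7.9579, -3.9666)
link 2: phi[2] = -85 + -130 + -20 = -235 deg
  cos(-235 deg) = -0.5736, sin(-235 deg) = 0.8192
  joint[3] = (-7.9579, -3.9666) + 5.3 * (-0.5736, 0.8192) = (-7.9579 + -3.0400, -3.9666 + 4.3415) = (-10.9978, 0.3749)
link 3: phi[3] = -85 + -130 + -20 + 40 = -195 deg
  cos(-195 deg) = -0.9659, sin(-195 deg) = 0.2588
  joint[4] = (-10.9978, 0.3749) + 6.6 * (-0.9659, 0.2588) = (-10.9978 + -6.3751, 0.3749 + 1.7082) = (-17.3729, 2.0832)
End effector: (-17.3729, 2.0832)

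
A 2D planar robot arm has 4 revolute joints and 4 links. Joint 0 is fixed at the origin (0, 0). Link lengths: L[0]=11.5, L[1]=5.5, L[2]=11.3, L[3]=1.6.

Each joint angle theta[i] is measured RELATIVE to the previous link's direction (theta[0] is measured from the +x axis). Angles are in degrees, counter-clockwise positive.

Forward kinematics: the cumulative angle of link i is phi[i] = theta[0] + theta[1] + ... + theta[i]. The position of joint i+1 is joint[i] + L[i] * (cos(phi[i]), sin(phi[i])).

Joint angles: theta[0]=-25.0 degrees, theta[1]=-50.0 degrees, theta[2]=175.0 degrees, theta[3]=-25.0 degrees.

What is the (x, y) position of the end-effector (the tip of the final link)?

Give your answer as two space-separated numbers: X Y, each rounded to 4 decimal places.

Answer: 10.2979 2.5011

Derivation:
joint[0] = (0.0000, 0.0000)  (base)
link 0: phi[0] = -25 = -25 deg
  cos(-25 deg) = 0.9063, sin(-25 deg) = -0.4226
  joint[1] = (0.0000, 0.0000) + 11.5 * (0.9063, -0.4226) = (0.0000 + 10.4225, 0.0000 + -4.8601) = (10.4225, -4.8601)
link 1: phi[1] = -25 + -50 = -75 deg
  cos(-75 deg) = 0.2588, sin(-75 deg) = -0.9659
  joint[2] = (10.4225, -4.8601) + 5.5 * (0.2588, -0.9659) = (10.4225 + 1.4235, -4.8601 + -5.3126) = (11.8460, -10.1727)
link 2: phi[2] = -25 + -50 + 175 = 100 deg
  cos(100 deg) = -0.1736, sin(100 deg) = 0.9848
  joint[3] = (11.8460, -10.1727) + 11.3 * (-0.1736, 0.9848) = (11.8460 + -1.9622, -10.1727 + 11.1283) = (9.8838, 0.9556)
link 3: phi[3] = -25 + -50 + 175 + -25 = 75 deg
  cos(75 deg) = 0.2588, sin(75 deg) = 0.9659
  joint[4] = (9.8838, 0.9556) + 1.6 * (0.2588, 0.9659) = (9.8838 + 0.4141, 0.9556 + 1.5455) = (10.2979, 2.5011)
End effector: (10.2979, 2.5011)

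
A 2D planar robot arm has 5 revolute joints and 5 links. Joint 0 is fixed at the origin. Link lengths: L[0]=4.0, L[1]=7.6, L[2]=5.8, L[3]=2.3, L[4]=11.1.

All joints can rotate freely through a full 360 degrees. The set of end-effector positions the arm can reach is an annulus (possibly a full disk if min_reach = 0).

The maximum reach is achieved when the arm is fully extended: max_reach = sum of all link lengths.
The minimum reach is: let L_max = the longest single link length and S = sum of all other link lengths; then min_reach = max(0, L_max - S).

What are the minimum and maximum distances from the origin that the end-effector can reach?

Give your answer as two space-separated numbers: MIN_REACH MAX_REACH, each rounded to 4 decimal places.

Link lengths: [4.0, 7.6, 5.8, 2.3, 11.1]
max_reach = 4 + 7.6 + 5.8 + 2.3 + 11.1 = 30.8
L_max = max([4.0, 7.6, 5.8, 2.3, 11.1]) = 11.1
S (sum of others) = 30.8 - 11.1 = 19.7
min_reach = max(0, 11.1 - 19.7) = max(0, -8.6) = 0

Answer: 0.0000 30.8000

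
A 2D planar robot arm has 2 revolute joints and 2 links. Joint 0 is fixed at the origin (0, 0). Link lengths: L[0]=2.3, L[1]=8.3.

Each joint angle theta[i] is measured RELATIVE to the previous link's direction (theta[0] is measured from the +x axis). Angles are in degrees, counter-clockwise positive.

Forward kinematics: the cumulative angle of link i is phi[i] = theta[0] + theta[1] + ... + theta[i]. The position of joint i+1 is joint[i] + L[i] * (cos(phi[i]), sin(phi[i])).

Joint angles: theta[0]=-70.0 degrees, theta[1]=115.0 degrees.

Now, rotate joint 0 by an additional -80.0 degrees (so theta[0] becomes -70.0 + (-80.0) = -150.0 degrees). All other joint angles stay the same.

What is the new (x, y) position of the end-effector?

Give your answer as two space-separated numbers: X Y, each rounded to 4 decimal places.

joint[0] = (0.0000, 0.0000)  (base)
link 0: phi[0] = -150 = -150 deg
  cos(-150 deg) = -0.8660, sin(-150 deg) = -0.5000
  joint[1] = (0.0000, 0.0000) + 2.3 * (-0.8660, -0.5000) = (0.0000 + -1.9919, 0.0000 + -1.1500) = (-1.9919, -1.1500)
link 1: phi[1] = -150 + 115 = -35 deg
  cos(-35 deg) = 0.8192, sin(-35 deg) = -0.5736
  joint[2] = (-1.9919, -1.1500) + 8.3 * (0.8192, -0.5736) = (-1.9919 + 6.7990, -1.1500 + -4.7607) = (4.8071, -5.9107)
End effector: (4.8071, -5.9107)

Answer: 4.8071 -5.9107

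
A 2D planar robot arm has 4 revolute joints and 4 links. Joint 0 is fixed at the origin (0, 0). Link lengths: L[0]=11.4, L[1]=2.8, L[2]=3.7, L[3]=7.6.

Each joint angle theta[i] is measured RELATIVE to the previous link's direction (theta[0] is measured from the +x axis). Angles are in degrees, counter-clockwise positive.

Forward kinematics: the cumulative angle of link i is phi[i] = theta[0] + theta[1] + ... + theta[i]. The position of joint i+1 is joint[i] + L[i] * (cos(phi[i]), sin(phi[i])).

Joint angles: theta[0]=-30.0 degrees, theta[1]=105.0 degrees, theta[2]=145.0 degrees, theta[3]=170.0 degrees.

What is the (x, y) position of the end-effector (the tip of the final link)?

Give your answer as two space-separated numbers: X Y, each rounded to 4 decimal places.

Answer: 14.3448 -1.5737

Derivation:
joint[0] = (0.0000, 0.0000)  (base)
link 0: phi[0] = -30 = -30 deg
  cos(-30 deg) = 0.8660, sin(-30 deg) = -0.5000
  joint[1] = (0.0000, 0.0000) + 11.4 * (0.8660, -0.5000) = (0.0000 + 9.8727, 0.0000 + -5.7000) = (9.8727, -5.7000)
link 1: phi[1] = -30 + 105 = 75 deg
  cos(75 deg) = 0.2588, sin(75 deg) = 0.9659
  joint[2] = (9.8727, -5.7000) + 2.8 * (0.2588, 0.9659) = (9.8727 + 0.7247, -5.7000 + 2.7046) = (10.5974, -2.9954)
link 2: phi[2] = -30 + 105 + 145 = 220 deg
  cos(220 deg) = -0.7660, sin(220 deg) = -0.6428
  joint[3] = (10.5974, -2.9954) + 3.7 * (-0.7660, -0.6428) = (10.5974 + -2.8344, -2.9954 + -2.3783) = (7.7630, -5.3737)
link 3: phi[3] = -30 + 105 + 145 + 170 = 390 deg
  cos(390 deg) = 0.8660, sin(390 deg) = 0.5000
  joint[4] = (7.7630, -5.3737) + 7.6 * (0.8660, 0.5000) = (7.7630 + 6.5818, -5.3737 + 3.8000) = (14.3448, -1.5737)
End effector: (14.3448, -1.5737)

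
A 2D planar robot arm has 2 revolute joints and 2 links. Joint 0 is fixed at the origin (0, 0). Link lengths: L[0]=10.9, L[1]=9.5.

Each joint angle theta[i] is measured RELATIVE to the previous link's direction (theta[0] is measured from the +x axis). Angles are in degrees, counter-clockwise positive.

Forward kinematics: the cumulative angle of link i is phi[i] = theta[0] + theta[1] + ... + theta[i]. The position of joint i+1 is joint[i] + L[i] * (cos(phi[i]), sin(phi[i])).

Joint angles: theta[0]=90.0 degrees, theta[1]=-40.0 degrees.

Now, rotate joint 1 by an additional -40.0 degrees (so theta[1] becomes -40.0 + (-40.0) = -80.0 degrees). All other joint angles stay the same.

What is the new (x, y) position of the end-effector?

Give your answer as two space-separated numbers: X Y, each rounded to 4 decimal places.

joint[0] = (0.0000, 0.0000)  (base)
link 0: phi[0] = 90 = 90 deg
  cos(90 deg) = 0.0000, sin(90 deg) = 1.0000
  joint[1] = (0.0000, 0.0000) + 10.9 * (0.0000, 1.0000) = (0.0000 + 0.0000, 0.0000 + 10.9000) = (0.0000, 10.9000)
link 1: phi[1] = 90 + -80 = 10 deg
  cos(10 deg) = 0.9848, sin(10 deg) = 0.1736
  joint[2] = (0.0000, 10.9000) + 9.5 * (0.9848, 0.1736) = (0.0000 + 9.3557, 10.9000 + 1.6497) = (9.3557, 12.5497)
End effector: (9.3557, 12.5497)

Answer: 9.3557 12.5497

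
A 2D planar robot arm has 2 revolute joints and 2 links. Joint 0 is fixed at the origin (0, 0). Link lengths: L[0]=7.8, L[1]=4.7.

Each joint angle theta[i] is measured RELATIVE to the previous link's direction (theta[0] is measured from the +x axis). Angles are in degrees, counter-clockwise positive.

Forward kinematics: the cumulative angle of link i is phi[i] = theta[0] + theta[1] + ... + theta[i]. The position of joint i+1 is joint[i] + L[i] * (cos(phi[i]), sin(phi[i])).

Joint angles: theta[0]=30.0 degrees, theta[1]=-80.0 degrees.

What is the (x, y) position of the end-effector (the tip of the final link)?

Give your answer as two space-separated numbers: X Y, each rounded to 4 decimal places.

Answer: 9.7761 0.2996

Derivation:
joint[0] = (0.0000, 0.0000)  (base)
link 0: phi[0] = 30 = 30 deg
  cos(30 deg) = 0.8660, sin(30 deg) = 0.5000
  joint[1] = (0.0000, 0.0000) + 7.8 * (0.8660, 0.5000) = (0.0000 + 6.7550, 0.0000 + 3.9000) = (6.7550, 3.9000)
link 1: phi[1] = 30 + -80 = -50 deg
  cos(-50 deg) = 0.6428, sin(-50 deg) = -0.7660
  joint[2] = (6.7550, 3.9000) + 4.7 * (0.6428, -0.7660) = (6.7550 + 3.0211, 3.9000 + -3.6004) = (9.7761, 0.2996)
End effector: (9.7761, 0.2996)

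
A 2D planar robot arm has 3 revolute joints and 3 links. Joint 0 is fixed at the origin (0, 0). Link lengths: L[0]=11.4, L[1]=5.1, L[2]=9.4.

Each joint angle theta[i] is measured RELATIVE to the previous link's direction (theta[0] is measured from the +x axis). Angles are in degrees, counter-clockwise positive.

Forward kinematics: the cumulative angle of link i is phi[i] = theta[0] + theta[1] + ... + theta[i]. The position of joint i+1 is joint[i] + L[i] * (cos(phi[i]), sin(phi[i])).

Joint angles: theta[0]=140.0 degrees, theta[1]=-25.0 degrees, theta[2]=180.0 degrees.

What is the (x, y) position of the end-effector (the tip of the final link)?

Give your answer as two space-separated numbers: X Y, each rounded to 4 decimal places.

Answer: -6.9156 3.4307

Derivation:
joint[0] = (0.0000, 0.0000)  (base)
link 0: phi[0] = 140 = 140 deg
  cos(140 deg) = -0.7660, sin(140 deg) = 0.6428
  joint[1] = (0.0000, 0.0000) + 11.4 * (-0.7660, 0.6428) = (0.0000 + -8.7329, 0.0000 + 7.3278) = (-8.7329, 7.3278)
link 1: phi[1] = 140 + -25 = 115 deg
  cos(115 deg) = -0.4226, sin(115 deg) = 0.9063
  joint[2] = (-8.7329, 7.3278) + 5.1 * (-0.4226, 0.9063) = (-8.7329 + -2.1554, 7.3278 + 4.6222) = (-10.8883, 11.9499)
link 2: phi[2] = 140 + -25 + 180 = 295 deg
  cos(295 deg) = 0.4226, sin(295 deg) = -0.9063
  joint[3] = (-10.8883, 11.9499) + 9.4 * (0.4226, -0.9063) = (-10.8883 + 3.9726, 11.9499 + -8.5193) = (-6.9156, 3.4307)
End effector: (-6.9156, 3.4307)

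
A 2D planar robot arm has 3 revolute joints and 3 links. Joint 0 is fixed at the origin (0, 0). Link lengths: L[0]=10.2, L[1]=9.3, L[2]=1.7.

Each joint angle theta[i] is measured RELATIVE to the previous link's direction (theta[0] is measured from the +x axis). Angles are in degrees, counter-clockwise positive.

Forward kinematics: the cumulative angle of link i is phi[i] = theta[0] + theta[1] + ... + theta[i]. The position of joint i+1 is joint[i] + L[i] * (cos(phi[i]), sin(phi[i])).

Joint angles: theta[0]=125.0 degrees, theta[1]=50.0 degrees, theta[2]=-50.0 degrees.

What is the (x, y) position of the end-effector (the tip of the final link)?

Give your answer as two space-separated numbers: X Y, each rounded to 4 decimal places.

joint[0] = (0.0000, 0.0000)  (base)
link 0: phi[0] = 125 = 125 deg
  cos(125 deg) = -0.5736, sin(125 deg) = 0.8192
  joint[1] = (0.0000, 0.0000) + 10.2 * (-0.5736, 0.8192) = (0.0000 + -5.8505, 0.0000 + 8.3554) = (-5.8505, 8.3554)
link 1: phi[1] = 125 + 50 = 175 deg
  cos(175 deg) = -0.9962, sin(175 deg) = 0.0872
  joint[2] = (-5.8505, 8.3554) + 9.3 * (-0.9962, 0.0872) = (-5.8505 + -9.2646, 8.3554 + 0.8105) = (-15.1151, 9.1659)
link 2: phi[2] = 125 + 50 + -50 = 125 deg
  cos(125 deg) = -0.5736, sin(125 deg) = 0.8192
  joint[3] = (-15.1151, 9.1659) + 1.7 * (-0.5736, 0.8192) = (-15.1151 + -0.9751, 9.1659 + 1.3926) = (-16.0902, 10.5585)
End effector: (-16.0902, 10.5585)

Answer: -16.0902 10.5585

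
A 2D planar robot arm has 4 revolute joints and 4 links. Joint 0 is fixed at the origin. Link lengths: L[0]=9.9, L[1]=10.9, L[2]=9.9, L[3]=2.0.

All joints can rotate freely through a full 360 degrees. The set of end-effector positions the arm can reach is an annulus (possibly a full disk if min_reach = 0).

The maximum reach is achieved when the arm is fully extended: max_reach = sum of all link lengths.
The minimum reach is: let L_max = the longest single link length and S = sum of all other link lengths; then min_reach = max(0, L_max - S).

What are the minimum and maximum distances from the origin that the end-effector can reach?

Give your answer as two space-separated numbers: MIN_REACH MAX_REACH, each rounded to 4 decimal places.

Link lengths: [9.9, 10.9, 9.9, 2.0]
max_reach = 9.9 + 10.9 + 9.9 + 2 = 32.7
L_max = max([9.9, 10.9, 9.9, 2.0]) = 10.9
S (sum of others) = 32.7 - 10.9 = 21.8
min_reach = max(0, 10.9 - 21.8) = max(0, -10.9) = 0

Answer: 0.0000 32.7000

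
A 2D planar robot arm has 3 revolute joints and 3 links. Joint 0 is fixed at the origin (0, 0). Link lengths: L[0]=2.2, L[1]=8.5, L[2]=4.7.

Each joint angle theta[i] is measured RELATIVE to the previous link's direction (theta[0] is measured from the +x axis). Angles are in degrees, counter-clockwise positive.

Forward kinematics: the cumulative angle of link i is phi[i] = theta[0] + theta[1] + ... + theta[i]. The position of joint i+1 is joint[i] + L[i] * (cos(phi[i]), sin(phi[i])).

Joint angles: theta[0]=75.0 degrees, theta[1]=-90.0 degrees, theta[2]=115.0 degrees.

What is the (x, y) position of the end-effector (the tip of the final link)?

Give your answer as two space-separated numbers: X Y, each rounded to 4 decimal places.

joint[0] = (0.0000, 0.0000)  (base)
link 0: phi[0] = 75 = 75 deg
  cos(75 deg) = 0.2588, sin(75 deg) = 0.9659
  joint[1] = (0.0000, 0.0000) + 2.2 * (0.2588, 0.9659) = (0.0000 + 0.5694, 0.0000 + 2.1250) = (0.5694, 2.1250)
link 1: phi[1] = 75 + -90 = -15 deg
  cos(-15 deg) = 0.9659, sin(-15 deg) = -0.2588
  joint[2] = (0.5694, 2.1250) + 8.5 * (0.9659, -0.2588) = (0.5694 + 8.2104, 2.1250 + -2.2000) = (8.7798, -0.0749)
link 2: phi[2] = 75 + -90 + 115 = 100 deg
  cos(100 deg) = -0.1736, sin(100 deg) = 0.9848
  joint[3] = (8.7798, -0.0749) + 4.7 * (-0.1736, 0.9848) = (8.7798 + -0.8161, -0.0749 + 4.6286) = (7.9636, 4.5537)
End effector: (7.9636, 4.5537)

Answer: 7.9636 4.5537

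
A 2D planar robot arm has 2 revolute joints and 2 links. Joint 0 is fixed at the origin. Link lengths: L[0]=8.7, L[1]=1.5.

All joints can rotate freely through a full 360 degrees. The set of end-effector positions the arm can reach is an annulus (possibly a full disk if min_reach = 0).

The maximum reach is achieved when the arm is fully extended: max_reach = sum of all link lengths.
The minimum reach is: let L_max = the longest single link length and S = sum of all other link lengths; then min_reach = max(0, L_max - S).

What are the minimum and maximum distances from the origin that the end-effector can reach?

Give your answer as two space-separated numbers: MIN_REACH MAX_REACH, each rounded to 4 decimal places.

Link lengths: [8.7, 1.5]
max_reach = 8.7 + 1.5 = 10.2
L_max = max([8.7, 1.5]) = 8.7
S (sum of others) = 10.2 - 8.7 = 1.5
min_reach = max(0, 8.7 - 1.5) = max(0, 7.2) = 7.2

Answer: 7.2000 10.2000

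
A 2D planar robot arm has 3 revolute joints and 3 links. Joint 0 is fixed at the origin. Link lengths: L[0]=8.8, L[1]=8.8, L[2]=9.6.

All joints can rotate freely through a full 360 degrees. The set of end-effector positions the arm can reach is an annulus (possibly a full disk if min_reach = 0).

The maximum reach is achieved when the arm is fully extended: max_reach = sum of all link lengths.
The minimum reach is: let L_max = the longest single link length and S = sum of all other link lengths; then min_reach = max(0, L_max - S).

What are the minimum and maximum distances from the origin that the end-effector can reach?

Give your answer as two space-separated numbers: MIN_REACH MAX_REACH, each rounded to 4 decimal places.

Answer: 0.0000 27.2000

Derivation:
Link lengths: [8.8, 8.8, 9.6]
max_reach = 8.8 + 8.8 + 9.6 = 27.2
L_max = max([8.8, 8.8, 9.6]) = 9.6
S (sum of others) = 27.2 - 9.6 = 17.6
min_reach = max(0, 9.6 - 17.6) = max(0, -8) = 0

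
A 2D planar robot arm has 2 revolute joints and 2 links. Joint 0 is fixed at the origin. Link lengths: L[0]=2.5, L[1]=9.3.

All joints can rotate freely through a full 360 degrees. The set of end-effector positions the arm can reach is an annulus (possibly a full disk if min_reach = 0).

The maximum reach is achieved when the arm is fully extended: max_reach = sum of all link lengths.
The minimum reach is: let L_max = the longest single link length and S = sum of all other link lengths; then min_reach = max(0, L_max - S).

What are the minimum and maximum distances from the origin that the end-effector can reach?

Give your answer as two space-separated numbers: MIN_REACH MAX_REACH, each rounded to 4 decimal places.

Answer: 6.8000 11.8000

Derivation:
Link lengths: [2.5, 9.3]
max_reach = 2.5 + 9.3 = 11.8
L_max = max([2.5, 9.3]) = 9.3
S (sum of others) = 11.8 - 9.3 = 2.5
min_reach = max(0, 9.3 - 2.5) = max(0, 6.8) = 6.8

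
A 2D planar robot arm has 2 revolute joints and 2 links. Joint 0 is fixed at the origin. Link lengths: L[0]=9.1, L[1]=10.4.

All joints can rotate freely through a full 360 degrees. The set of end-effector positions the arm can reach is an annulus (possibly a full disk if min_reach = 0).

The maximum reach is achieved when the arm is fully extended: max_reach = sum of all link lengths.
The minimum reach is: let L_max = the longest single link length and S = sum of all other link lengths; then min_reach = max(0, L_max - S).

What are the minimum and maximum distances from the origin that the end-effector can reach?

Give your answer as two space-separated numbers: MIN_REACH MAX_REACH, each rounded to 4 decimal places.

Link lengths: [9.1, 10.4]
max_reach = 9.1 + 10.4 = 19.5
L_max = max([9.1, 10.4]) = 10.4
S (sum of others) = 19.5 - 10.4 = 9.1
min_reach = max(0, 10.4 - 9.1) = max(0, 1.3) = 1.3

Answer: 1.3000 19.5000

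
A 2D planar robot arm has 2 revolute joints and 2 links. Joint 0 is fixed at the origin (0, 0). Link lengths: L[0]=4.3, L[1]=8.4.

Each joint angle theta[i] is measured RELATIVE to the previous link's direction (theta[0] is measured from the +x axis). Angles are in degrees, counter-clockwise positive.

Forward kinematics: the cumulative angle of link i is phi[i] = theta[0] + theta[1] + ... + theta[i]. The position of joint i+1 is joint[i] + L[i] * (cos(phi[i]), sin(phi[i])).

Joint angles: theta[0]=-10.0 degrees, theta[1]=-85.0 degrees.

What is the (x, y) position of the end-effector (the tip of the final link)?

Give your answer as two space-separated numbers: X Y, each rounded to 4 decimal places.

Answer: 3.5026 -9.1147

Derivation:
joint[0] = (0.0000, 0.0000)  (base)
link 0: phi[0] = -10 = -10 deg
  cos(-10 deg) = 0.9848, sin(-10 deg) = -0.1736
  joint[1] = (0.0000, 0.0000) + 4.3 * (0.9848, -0.1736) = (0.0000 + 4.2347, 0.0000 + -0.7467) = (4.2347, -0.7467)
link 1: phi[1] = -10 + -85 = -95 deg
  cos(-95 deg) = -0.0872, sin(-95 deg) = -0.9962
  joint[2] = (4.2347, -0.7467) + 8.4 * (-0.0872, -0.9962) = (4.2347 + -0.7321, -0.7467 + -8.3680) = (3.5026, -9.1147)
End effector: (3.5026, -9.1147)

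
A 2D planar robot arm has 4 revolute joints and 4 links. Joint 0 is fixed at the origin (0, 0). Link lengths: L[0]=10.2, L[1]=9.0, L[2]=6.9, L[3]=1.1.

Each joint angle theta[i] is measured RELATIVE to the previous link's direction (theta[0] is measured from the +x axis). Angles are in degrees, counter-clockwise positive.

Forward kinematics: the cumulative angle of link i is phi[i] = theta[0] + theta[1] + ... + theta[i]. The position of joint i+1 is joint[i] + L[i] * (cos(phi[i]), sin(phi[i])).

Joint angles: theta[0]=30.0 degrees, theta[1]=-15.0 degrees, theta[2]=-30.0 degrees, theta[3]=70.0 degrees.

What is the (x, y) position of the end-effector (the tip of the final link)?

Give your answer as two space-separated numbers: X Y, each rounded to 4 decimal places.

Answer: 24.8226 6.5446

Derivation:
joint[0] = (0.0000, 0.0000)  (base)
link 0: phi[0] = 30 = 30 deg
  cos(30 deg) = 0.8660, sin(30 deg) = 0.5000
  joint[1] = (0.0000, 0.0000) + 10.2 * (0.8660, 0.5000) = (0.0000 + 8.8335, 0.0000 + 5.1000) = (8.8335, 5.1000)
link 1: phi[1] = 30 + -15 = 15 deg
  cos(15 deg) = 0.9659, sin(15 deg) = 0.2588
  joint[2] = (8.8335, 5.1000) + 9 * (0.9659, 0.2588) = (8.8335 + 8.6933, 5.1000 + 2.3294) = (17.5268, 7.4294)
link 2: phi[2] = 30 + -15 + -30 = -15 deg
  cos(-15 deg) = 0.9659, sin(-15 deg) = -0.2588
  joint[3] = (17.5268, 7.4294) + 6.9 * (0.9659, -0.2588) = (17.5268 + 6.6649, 7.4294 + -1.7859) = (24.1917, 5.6435)
link 3: phi[3] = 30 + -15 + -30 + 70 = 55 deg
  cos(55 deg) = 0.5736, sin(55 deg) = 0.8192
  joint[4] = (24.1917, 5.6435) + 1.1 * (0.5736, 0.8192) = (24.1917 + 0.6309, 5.6435 + 0.9011) = (24.8226, 6.5446)
End effector: (24.8226, 6.5446)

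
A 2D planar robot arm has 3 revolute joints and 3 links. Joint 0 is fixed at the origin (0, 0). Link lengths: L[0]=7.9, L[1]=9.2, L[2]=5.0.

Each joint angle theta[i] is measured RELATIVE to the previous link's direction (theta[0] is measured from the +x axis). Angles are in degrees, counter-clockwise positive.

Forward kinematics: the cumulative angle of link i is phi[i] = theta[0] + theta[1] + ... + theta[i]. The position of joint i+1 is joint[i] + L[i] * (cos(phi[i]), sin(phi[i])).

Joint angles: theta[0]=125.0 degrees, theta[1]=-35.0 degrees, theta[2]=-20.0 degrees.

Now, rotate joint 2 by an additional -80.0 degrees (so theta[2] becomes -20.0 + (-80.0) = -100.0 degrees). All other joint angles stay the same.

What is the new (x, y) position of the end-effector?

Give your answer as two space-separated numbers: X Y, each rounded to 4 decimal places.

Answer: 0.3928 14.8031

Derivation:
joint[0] = (0.0000, 0.0000)  (base)
link 0: phi[0] = 125 = 125 deg
  cos(125 deg) = -0.5736, sin(125 deg) = 0.8192
  joint[1] = (0.0000, 0.0000) + 7.9 * (-0.5736, 0.8192) = (0.0000 + -4.5313, 0.0000 + 6.4713) = (-4.5313, 6.4713)
link 1: phi[1] = 125 + -35 = 90 deg
  cos(90 deg) = 0.0000, sin(90 deg) = 1.0000
  joint[2] = (-4.5313, 6.4713) + 9.2 * (0.0000, 1.0000) = (-4.5313 + 0.0000, 6.4713 + 9.2000) = (-4.5313, 15.6713)
link 2: phi[2] = 125 + -35 + -100 = -10 deg
  cos(-10 deg) = 0.9848, sin(-10 deg) = -0.1736
  joint[3] = (-4.5313, 15.6713) + 5 * (0.9848, -0.1736) = (-4.5313 + 4.9240, 15.6713 + -0.8682) = (0.3928, 14.8031)
End effector: (0.3928, 14.8031)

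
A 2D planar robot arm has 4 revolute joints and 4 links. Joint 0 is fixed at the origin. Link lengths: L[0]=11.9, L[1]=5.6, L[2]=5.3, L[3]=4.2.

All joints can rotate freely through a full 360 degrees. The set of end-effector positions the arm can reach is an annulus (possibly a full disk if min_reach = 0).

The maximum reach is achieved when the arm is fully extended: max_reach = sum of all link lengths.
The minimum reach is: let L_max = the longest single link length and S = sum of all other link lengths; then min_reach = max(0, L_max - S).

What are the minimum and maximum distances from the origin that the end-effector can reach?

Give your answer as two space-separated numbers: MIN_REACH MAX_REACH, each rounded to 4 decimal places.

Answer: 0.0000 27.0000

Derivation:
Link lengths: [11.9, 5.6, 5.3, 4.2]
max_reach = 11.9 + 5.6 + 5.3 + 4.2 = 27
L_max = max([11.9, 5.6, 5.3, 4.2]) = 11.9
S (sum of others) = 27 - 11.9 = 15.1
min_reach = max(0, 11.9 - 15.1) = max(0, -3.2) = 0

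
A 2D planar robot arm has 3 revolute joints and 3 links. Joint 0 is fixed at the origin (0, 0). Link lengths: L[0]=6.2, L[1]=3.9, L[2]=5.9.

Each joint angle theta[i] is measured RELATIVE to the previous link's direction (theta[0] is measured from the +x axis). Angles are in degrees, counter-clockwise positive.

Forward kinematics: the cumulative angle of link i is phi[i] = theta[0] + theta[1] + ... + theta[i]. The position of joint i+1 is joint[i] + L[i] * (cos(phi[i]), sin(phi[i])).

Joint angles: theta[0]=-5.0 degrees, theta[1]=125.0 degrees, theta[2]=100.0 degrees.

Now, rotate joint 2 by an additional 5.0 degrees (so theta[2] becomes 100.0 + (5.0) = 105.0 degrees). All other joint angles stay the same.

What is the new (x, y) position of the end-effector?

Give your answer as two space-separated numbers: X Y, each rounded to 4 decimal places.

joint[0] = (0.0000, 0.0000)  (base)
link 0: phi[0] = -5 = -5 deg
  cos(-5 deg) = 0.9962, sin(-5 deg) = -0.0872
  joint[1] = (0.0000, 0.0000) + 6.2 * (0.9962, -0.0872) = (0.0000 + 6.1764, 0.0000 + -0.5404) = (6.1764, -0.5404)
link 1: phi[1] = -5 + 125 = 120 deg
  cos(120 deg) = -0.5000, sin(120 deg) = 0.8660
  joint[2] = (6.1764, -0.5404) + 3.9 * (-0.5000, 0.8660) = (6.1764 + -1.9500, -0.5404 + 3.3775) = (4.2264, 2.8371)
link 2: phi[2] = -5 + 125 + 105 = 225 deg
  cos(225 deg) = -0.7071, sin(225 deg) = -0.7071
  joint[3] = (4.2264, 2.8371) + 5.9 * (-0.7071, -0.7071) = (4.2264 + -4.1719, 2.8371 + -4.1719) = (0.0545, -1.3348)
End effector: (0.0545, -1.3348)

Answer: 0.0545 -1.3348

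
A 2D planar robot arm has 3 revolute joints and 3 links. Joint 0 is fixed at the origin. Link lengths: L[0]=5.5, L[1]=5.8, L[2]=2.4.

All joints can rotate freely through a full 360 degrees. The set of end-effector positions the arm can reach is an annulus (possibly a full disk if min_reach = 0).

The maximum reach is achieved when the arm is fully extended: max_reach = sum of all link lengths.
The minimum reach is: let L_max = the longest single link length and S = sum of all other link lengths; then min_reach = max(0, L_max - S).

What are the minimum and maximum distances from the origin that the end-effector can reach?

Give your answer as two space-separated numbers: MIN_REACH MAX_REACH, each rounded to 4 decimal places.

Link lengths: [5.5, 5.8, 2.4]
max_reach = 5.5 + 5.8 + 2.4 = 13.7
L_max = max([5.5, 5.8, 2.4]) = 5.8
S (sum of others) = 13.7 - 5.8 = 7.9
min_reach = max(0, 5.8 - 7.9) = max(0, -2.1) = 0

Answer: 0.0000 13.7000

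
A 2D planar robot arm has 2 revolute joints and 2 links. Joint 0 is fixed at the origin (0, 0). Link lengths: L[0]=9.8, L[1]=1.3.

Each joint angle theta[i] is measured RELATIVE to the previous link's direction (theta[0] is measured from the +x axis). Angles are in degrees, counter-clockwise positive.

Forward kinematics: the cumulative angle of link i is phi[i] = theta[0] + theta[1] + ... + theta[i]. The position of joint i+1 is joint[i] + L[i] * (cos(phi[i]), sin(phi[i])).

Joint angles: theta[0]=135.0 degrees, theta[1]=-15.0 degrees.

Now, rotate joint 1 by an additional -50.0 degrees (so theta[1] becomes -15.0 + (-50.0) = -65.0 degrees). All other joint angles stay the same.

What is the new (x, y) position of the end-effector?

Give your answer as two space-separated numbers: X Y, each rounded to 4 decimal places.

Answer: -6.4850 8.1512

Derivation:
joint[0] = (0.0000, 0.0000)  (base)
link 0: phi[0] = 135 = 135 deg
  cos(135 deg) = -0.7071, sin(135 deg) = 0.7071
  joint[1] = (0.0000, 0.0000) + 9.8 * (-0.7071, 0.7071) = (0.0000 + -6.9296, 0.0000 + 6.9296) = (-6.9296, 6.9296)
link 1: phi[1] = 135 + -65 = 70 deg
  cos(70 deg) = 0.3420, sin(70 deg) = 0.9397
  joint[2] = (-6.9296, 6.9296) + 1.3 * (0.3420, 0.9397) = (-6.9296 + 0.4446, 6.9296 + 1.2216) = (-6.4850, 8.1512)
End effector: (-6.4850, 8.1512)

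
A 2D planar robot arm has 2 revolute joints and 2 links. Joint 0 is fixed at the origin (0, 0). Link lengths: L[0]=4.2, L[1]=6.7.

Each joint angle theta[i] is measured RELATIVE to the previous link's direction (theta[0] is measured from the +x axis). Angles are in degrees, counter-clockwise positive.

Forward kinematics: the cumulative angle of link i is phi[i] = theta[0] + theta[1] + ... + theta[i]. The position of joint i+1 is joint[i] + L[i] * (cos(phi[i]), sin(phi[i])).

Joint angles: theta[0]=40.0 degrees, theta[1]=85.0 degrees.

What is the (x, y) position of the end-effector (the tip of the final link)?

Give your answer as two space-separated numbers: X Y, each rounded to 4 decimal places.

joint[0] = (0.0000, 0.0000)  (base)
link 0: phi[0] = 40 = 40 deg
  cos(40 deg) = 0.7660, sin(40 deg) = 0.6428
  joint[1] = (0.0000, 0.0000) + 4.2 * (0.7660, 0.6428) = (0.0000 + 3.2174, 0.0000 + 2.6997) = (3.2174, 2.6997)
link 1: phi[1] = 40 + 85 = 125 deg
  cos(125 deg) = -0.5736, sin(125 deg) = 0.8192
  joint[2] = (3.2174, 2.6997) + 6.7 * (-0.5736, 0.8192) = (3.2174 + -3.8430, 2.6997 + 5.4883) = (-0.6256, 8.1880)
End effector: (-0.6256, 8.1880)

Answer: -0.6256 8.1880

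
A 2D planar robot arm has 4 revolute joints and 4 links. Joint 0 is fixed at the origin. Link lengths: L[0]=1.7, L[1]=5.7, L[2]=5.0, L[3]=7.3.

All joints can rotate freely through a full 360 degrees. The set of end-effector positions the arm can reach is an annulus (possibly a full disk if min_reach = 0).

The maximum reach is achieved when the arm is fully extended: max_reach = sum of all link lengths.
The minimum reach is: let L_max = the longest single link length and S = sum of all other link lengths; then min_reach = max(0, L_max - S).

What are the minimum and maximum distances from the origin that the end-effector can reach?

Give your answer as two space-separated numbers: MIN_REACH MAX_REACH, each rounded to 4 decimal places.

Link lengths: [1.7, 5.7, 5.0, 7.3]
max_reach = 1.7 + 5.7 + 5 + 7.3 = 19.7
L_max = max([1.7, 5.7, 5.0, 7.3]) = 7.3
S (sum of others) = 19.7 - 7.3 = 12.4
min_reach = max(0, 7.3 - 12.4) = max(0, -5.1) = 0

Answer: 0.0000 19.7000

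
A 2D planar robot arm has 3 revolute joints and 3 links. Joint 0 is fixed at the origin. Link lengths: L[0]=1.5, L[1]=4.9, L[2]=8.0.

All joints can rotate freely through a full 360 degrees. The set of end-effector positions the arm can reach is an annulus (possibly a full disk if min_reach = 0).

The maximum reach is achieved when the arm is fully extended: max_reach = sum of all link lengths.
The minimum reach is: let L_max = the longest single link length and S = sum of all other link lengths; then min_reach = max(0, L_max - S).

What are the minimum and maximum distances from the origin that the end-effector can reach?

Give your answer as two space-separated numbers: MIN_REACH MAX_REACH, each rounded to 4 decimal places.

Answer: 1.6000 14.4000

Derivation:
Link lengths: [1.5, 4.9, 8.0]
max_reach = 1.5 + 4.9 + 8 = 14.4
L_max = max([1.5, 4.9, 8.0]) = 8
S (sum of others) = 14.4 - 8 = 6.4
min_reach = max(0, 8 - 6.4) = max(0, 1.6) = 1.6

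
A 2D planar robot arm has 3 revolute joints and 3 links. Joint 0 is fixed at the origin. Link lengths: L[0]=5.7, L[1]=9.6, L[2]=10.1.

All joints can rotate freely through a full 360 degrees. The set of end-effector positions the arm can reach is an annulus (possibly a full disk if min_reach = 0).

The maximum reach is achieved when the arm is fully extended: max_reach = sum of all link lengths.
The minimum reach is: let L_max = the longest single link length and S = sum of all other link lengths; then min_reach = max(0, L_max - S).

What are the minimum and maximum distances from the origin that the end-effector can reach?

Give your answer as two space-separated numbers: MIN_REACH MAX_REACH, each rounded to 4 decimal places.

Answer: 0.0000 25.4000

Derivation:
Link lengths: [5.7, 9.6, 10.1]
max_reach = 5.7 + 9.6 + 10.1 = 25.4
L_max = max([5.7, 9.6, 10.1]) = 10.1
S (sum of others) = 25.4 - 10.1 = 15.3
min_reach = max(0, 10.1 - 15.3) = max(0, -5.2) = 0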